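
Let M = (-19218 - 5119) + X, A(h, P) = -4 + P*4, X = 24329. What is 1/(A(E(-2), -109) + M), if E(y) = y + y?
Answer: -1/448 ≈ -0.0022321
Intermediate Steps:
E(y) = 2*y
A(h, P) = -4 + 4*P
M = -8 (M = (-19218 - 5119) + 24329 = -24337 + 24329 = -8)
1/(A(E(-2), -109) + M) = 1/((-4 + 4*(-109)) - 8) = 1/((-4 - 436) - 8) = 1/(-440 - 8) = 1/(-448) = -1/448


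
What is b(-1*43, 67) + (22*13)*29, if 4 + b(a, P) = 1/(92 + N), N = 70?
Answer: 1342981/162 ≈ 8290.0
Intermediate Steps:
b(a, P) = -647/162 (b(a, P) = -4 + 1/(92 + 70) = -4 + 1/162 = -647/162)
b(-1*43, 67) + (22*13)*29 = -647/162 + (22*13)*29 = -647/162 + 286*29 = -647/162 + 8294 = 1342981/162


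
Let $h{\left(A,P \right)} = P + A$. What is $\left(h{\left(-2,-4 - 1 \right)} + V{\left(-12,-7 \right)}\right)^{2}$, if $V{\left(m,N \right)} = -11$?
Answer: $324$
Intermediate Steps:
$h{\left(A,P \right)} = A + P$
$\left(h{\left(-2,-4 - 1 \right)} + V{\left(-12,-7 \right)}\right)^{2} = \left(\left(-2 - 5\right) - 11\right)^{2} = \left(-7 - 11\right)^{2} = \left(-18\right)^{2} = 324$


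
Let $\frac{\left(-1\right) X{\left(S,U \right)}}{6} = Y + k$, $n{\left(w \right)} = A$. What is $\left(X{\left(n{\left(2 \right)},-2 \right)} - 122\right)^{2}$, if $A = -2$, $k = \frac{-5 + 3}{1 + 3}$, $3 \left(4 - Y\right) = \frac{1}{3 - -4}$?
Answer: $\frac{998001}{49} \approx 20367.0$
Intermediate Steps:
$Y = \frac{83}{21}$ ($Y = 4 - \frac{1}{3 \left(3 - -4\right)} = 4 - \frac{1}{3 \left(3 + 4\right)} = 4 - \frac{1}{3 \cdot 7} = 4 - \frac{1}{21} = \frac{83}{21} \approx 3.9524$)
$k = - \frac{1}{2}$ ($k = - \frac{2}{4} = \left(-2\right) \frac{1}{4} = - \frac{1}{2} \approx -0.5$)
$n{\left(w \right)} = -2$
$X{\left(S,U \right)} = - \frac{145}{7}$ ($X{\left(S,U \right)} = - 6 \left(\frac{83}{21} - \frac{1}{2}\right) = \left(-6\right) \frac{145}{42} = - \frac{145}{7}$)
$\left(X{\left(n{\left(2 \right)},-2 \right)} - 122\right)^{2} = \left(- \frac{145}{7} - 122\right)^{2} = \left(- \frac{999}{7}\right)^{2} = \frac{998001}{49}$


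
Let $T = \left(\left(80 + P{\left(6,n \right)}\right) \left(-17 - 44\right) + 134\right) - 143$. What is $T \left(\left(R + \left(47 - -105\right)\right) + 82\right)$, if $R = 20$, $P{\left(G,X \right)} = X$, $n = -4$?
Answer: $-1179830$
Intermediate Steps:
$T = -4645$ ($T = \left(\left(80 - 4\right) \left(-17 - 44\right) + 134\right) - 143 = \left(76 \left(-61\right) + 134\right) - 143 = \left(-4636 + 134\right) - 143 = -4502 - 143 = -4645$)
$T \left(\left(R + \left(47 - -105\right)\right) + 82\right) = - 4645 \left(\left(20 + \left(47 - -105\right)\right) + 82\right) = - 4645 \left(\left(20 + \left(47 + 105\right)\right) + 82\right) = - 4645 \left(\left(20 + 152\right) + 82\right) = - 4645 \left(172 + 82\right) = \left(-4645\right) 254 = -1179830$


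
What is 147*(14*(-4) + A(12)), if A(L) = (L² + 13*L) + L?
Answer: 37632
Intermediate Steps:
A(L) = L² + 14*L
147*(14*(-4) + A(12)) = 147*(14*(-4) + 12*(14 + 12)) = 147*(-56 + 12*26) = 147*(-56 + 312) = 147*256 = 37632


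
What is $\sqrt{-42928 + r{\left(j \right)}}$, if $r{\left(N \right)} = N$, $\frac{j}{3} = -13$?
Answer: $i \sqrt{42967} \approx 207.28 i$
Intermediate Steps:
$j = -39$ ($j = 3 \left(-13\right) = -39$)
$\sqrt{-42928 + r{\left(j \right)}} = \sqrt{-42928 - 39} = \sqrt{-42967} = i \sqrt{42967}$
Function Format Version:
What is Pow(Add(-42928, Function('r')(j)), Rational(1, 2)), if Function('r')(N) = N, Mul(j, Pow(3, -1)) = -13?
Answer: Mul(I, Pow(42967, Rational(1, 2))) ≈ Mul(207.28, I)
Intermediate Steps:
j = -39 (j = Mul(3, -13) = -39)
Pow(Add(-42928, Function('r')(j)), Rational(1, 2)) = Pow(Add(-42928, -39), Rational(1, 2)) = Pow(-42967, Rational(1, 2)) = Mul(I, Pow(42967, Rational(1, 2)))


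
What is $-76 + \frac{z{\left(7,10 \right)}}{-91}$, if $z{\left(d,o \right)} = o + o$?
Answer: $- \frac{6936}{91} \approx -76.22$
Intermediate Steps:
$z{\left(d,o \right)} = 2 o$
$-76 + \frac{z{\left(7,10 \right)}}{-91} = -76 + \frac{2 \cdot 10}{-91} = -76 + 20 \left(- \frac{1}{91}\right) = -76 - \frac{20}{91} = - \frac{6936}{91}$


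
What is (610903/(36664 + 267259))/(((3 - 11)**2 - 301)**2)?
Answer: 610903/17071050987 ≈ 3.5786e-5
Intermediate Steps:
(610903/(36664 + 267259))/(((3 - 11)**2 - 301)**2) = (610903/303923)/(((-8)**2 - 301)**2) = (610903*(1/303923))/((64 - 301)**2) = 610903/(303923*((-237)**2)) = (610903/303923)/56169 = (610903/303923)*(1/56169) = 610903/17071050987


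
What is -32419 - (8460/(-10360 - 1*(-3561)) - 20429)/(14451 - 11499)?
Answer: -650531432281/20070648 ≈ -32412.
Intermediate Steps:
-32419 - (8460/(-10360 - 1*(-3561)) - 20429)/(14451 - 11499) = -32419 - (8460/(-10360 + 3561) - 20429)/2952 = -32419 - (8460/(-6799) - 20429)/2952 = -32419 - (8460*(-1/6799) - 20429)/2952 = -32419 - (-8460/6799 - 20429)/2952 = -32419 - (-138905231)/(6799*2952) = -32419 - 1*(-138905231/20070648) = -32419 + 138905231/20070648 = -650531432281/20070648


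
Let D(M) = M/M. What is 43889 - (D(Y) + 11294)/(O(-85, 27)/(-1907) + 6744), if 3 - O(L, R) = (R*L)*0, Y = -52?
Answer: 37628422072/857387 ≈ 43887.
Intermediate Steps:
O(L, R) = 3 (O(L, R) = 3 - R*L*0 = 3 - L*R*0 = 3 - 1*0 = 3 + 0 = 3)
D(M) = 1
43889 - (D(Y) + 11294)/(O(-85, 27)/(-1907) + 6744) = 43889 - (1 + 11294)/(3/(-1907) + 6744) = 43889 - 11295/(3*(-1/1907) + 6744) = 43889 - 11295/(-3/1907 + 6744) = 43889 - 11295/12860805/1907 = 43889 - 11295*1907/12860805 = 43889 - 1*1435971/857387 = 43889 - 1435971/857387 = 37628422072/857387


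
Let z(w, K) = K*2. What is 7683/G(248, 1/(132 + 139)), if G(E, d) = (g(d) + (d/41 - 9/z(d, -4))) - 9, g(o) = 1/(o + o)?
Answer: 682926504/11344339 ≈ 60.200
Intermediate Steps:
z(w, K) = 2*K
g(o) = 1/(2*o)
G(E, d) = -63/8 + 1/(2*d) + d/41 (G(E, d) = (1/(2*d) + (d/41 - 9/(2*(-4)))) - 9 = (1/(2*d) + (d*(1/41) - 9/(-8))) - 9 = (1/(2*d) + (d/41 - 9*(-1/8))) - 9 = (1/(2*d) + (d/41 + 9/8)) - 9 = (1/(2*d) + (9/8 + d/41)) - 9 = (9/8 + 1/(2*d) + d/41) - 9 = -63/8 + 1/(2*d) + d/41)
7683/G(248, 1/(132 + 139)) = 7683/(((164 + (-2583 + 8/(132 + 139))/(132 + 139))/(328*(1/(132 + 139))))) = 7683/(((164 + (-2583 + 8/271)/271)/(328*(1/271)))) = 7683/(((164 + (-2583 + 8*(1/271))/271)/(328*(1/271)))) = 7683/(((1/328)*271*(164 + (-2583 + 8/271)/271))) = 7683/(((1/328)*271*(164 + (1/271)*(-699985/271)))) = 7683/(((1/328)*271*(164 - 699985/73441))) = 7683/(((1/328)*271*(11344339/73441))) = 7683/(11344339/88888) = 7683*(88888/11344339) = 682926504/11344339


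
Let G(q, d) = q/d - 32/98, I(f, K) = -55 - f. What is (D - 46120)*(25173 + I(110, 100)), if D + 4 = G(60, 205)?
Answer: -2317320905472/2009 ≈ -1.1535e+9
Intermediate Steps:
G(q, d) = -16/49 + q/d (G(q, d) = q/d - 32*1/98 = q/d - 16/49 = -16/49 + q/d)
D = -8104/2009 (D = -4 + (-16/49 + 60/205) = -4 + (-16/49 + 60*(1/205)) = -4 + (-16/49 + 12/41) = -4 - 68/2009 = -8104/2009 ≈ -4.0338)
(D - 46120)*(25173 + I(110, 100)) = (-8104/2009 - 46120)*(25173 + (-55 - 1*110)) = -92663184*(25173 + (-55 - 110))/2009 = -92663184*(25173 - 165)/2009 = -92663184/2009*25008 = -2317320905472/2009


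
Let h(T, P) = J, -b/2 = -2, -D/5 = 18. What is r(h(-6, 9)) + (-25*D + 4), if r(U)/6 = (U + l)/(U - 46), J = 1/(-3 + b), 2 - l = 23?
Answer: 6770/3 ≈ 2256.7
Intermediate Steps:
l = -21 (l = 2 - 1*23 = 2 - 23 = -21)
D = -90 (D = -5*18 = -90)
b = 4 (b = -2*(-2) = 4)
J = 1 (J = 1/(-3 + 4) = 1/1 = 1)
h(T, P) = 1
r(U) = 6*(-21 + U)/(-46 + U) (r(U) = 6*((U - 21)/(U - 46)) = 6*((-21 + U)/(-46 + U)) = 6*(-21 + U)/(-46 + U))
r(h(-6, 9)) + (-25*D + 4) = 6*(-21 + 1)/(-46 + 1) + (-25*(-90) + 4) = 6*(-20)/(-45) + (2250 + 4) = 6*(-1/45)*(-20) + 2254 = 8/3 + 2254 = 6770/3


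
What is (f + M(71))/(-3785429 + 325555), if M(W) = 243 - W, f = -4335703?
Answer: 4335531/3459874 ≈ 1.2531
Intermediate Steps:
(f + M(71))/(-3785429 + 325555) = (-4335703 + (243 - 1*71))/(-3785429 + 325555) = (-4335703 + (243 - 71))/(-3459874) = (-4335703 + 172)*(-1/3459874) = -4335531*(-1/3459874) = 4335531/3459874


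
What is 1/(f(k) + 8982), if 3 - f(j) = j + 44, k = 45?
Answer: 1/8896 ≈ 0.00011241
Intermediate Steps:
f(j) = -41 - j (f(j) = 3 - (j + 44) = 3 - (44 + j) = 3 + (-44 - j) = -41 - j)
1/(f(k) + 8982) = 1/((-41 - 1*45) + 8982) = 1/((-41 - 45) + 8982) = 1/(-86 + 8982) = 1/8896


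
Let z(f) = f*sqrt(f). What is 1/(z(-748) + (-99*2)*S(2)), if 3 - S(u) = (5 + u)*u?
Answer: 9/1748978 + 34*I*sqrt(187)/9619379 ≈ 5.1459e-6 + 4.8334e-5*I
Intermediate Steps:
z(f) = f**(3/2)
S(u) = 3 - u*(5 + u) (S(u) = 3 - (5 + u)*u = 3 - u*(5 + u))
1/(z(-748) + (-99*2)*S(2)) = 1/((-748)**(3/2) + (-99*2)*(3 - 1*2**2 - 5*2)) = 1/(-1496*I*sqrt(187) - 198*(3 - 1*4 - 10)) = 1/(-1496*I*sqrt(187) - 198*(3 - 4 - 10)) = 1/(-1496*I*sqrt(187) - 198*(-11)) = 1/(-1496*I*sqrt(187) + 2178) = 1/(2178 - 1496*I*sqrt(187))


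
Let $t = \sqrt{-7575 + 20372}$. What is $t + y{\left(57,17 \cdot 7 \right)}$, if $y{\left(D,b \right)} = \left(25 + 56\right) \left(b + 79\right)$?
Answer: $16038 + \sqrt{12797} \approx 16151.0$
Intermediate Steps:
$y{\left(D,b \right)} = 6399 + 81 b$ ($y{\left(D,b \right)} = 81 \left(79 + b\right) = 6399 + 81 b$)
$t = \sqrt{12797} \approx 113.12$
$t + y{\left(57,17 \cdot 7 \right)} = \sqrt{12797} + \left(6399 + 81 \cdot 17 \cdot 7\right) = \sqrt{12797} + \left(6399 + 81 \cdot 119\right) = \sqrt{12797} + \left(6399 + 9639\right) = \sqrt{12797} + 16038 = 16038 + \sqrt{12797}$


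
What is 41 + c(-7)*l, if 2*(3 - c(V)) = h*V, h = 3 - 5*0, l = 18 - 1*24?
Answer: -40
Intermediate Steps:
l = -6 (l = 18 - 24 = -6)
h = 3 (h = 3 + 0 = 3)
c(V) = 3 - 3*V/2
41 + c(-7)*l = 41 + (3 - 3/2*(-7))*(-6) = 41 + (3 + 21/2)*(-6) = 41 + (27/2)*(-6) = 41 - 81 = -40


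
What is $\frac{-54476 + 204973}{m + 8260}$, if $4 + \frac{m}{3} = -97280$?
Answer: $- \frac{150497}{283592} \approx -0.53068$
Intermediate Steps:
$m = -291852$ ($m = -12 + 3 \left(-97280\right) = -12 - 291840 = -291852$)
$\frac{-54476 + 204973}{m + 8260} = \frac{-54476 + 204973}{-291852 + 8260} = \frac{150497}{-283592} = 150497 \left(- \frac{1}{283592}\right) = - \frac{150497}{283592}$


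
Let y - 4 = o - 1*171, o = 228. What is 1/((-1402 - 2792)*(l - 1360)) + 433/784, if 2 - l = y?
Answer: 1288453811/2332904112 ≈ 0.55230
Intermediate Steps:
y = 61 (y = 4 + (228 - 1*171) = 4 + (228 - 171) = 4 + 57 = 61)
l = -59 (l = 2 - 1*61 = 2 - 61 = -59)
1/((-1402 - 2792)*(l - 1360)) + 433/784 = 1/((-1402 - 2792)*(-59 - 1360)) + 433/784 = 1/(-4194*(-1419)) + 433*(1/784) = -1/4194*(-1/1419) + 433/784 = 1/5951286 + 433/784 = 1288453811/2332904112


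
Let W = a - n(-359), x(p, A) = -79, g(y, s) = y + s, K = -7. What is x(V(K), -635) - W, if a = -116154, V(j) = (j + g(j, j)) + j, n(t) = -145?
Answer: 115930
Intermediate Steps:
g(y, s) = s + y
V(j) = 4*j (V(j) = (j + (j + j)) + j = (j + 2*j) + j = 3*j + j = 4*j)
W = -116009 (W = -116154 - 1*(-145) = -116154 + 145 = -116009)
x(V(K), -635) - W = -79 - 1*(-116009) = -79 + 116009 = 115930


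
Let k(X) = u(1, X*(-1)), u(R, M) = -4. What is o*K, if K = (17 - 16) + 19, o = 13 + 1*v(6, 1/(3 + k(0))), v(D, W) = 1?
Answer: 280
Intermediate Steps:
k(X) = -4
o = 14 (o = 13 + 1*1 = 13 + 1 = 14)
K = 20 (K = 1 + 19 = 20)
o*K = 14*20 = 280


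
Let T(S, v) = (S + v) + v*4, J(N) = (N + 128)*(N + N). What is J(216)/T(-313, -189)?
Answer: -74304/629 ≈ -118.13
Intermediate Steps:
J(N) = 2*N*(128 + N) (J(N) = (128 + N)*(2*N) = 2*N*(128 + N))
T(S, v) = S + 5*v (T(S, v) = (S + v) + 4*v = S + 5*v)
J(216)/T(-313, -189) = (2*216*(128 + 216))/(-313 + 5*(-189)) = (2*216*344)/(-313 - 945) = 148608/(-1258) = 148608*(-1/1258) = -74304/629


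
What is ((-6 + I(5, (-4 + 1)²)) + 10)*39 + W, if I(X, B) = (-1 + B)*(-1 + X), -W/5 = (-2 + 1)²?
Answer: 1399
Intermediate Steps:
W = -5 (W = -5*(-2 + 1)² = -5*(-1)² = -5*1 = -5)
((-6 + I(5, (-4 + 1)²)) + 10)*39 + W = ((-6 + (1 - (-4 + 1)² - 1*5 + (-4 + 1)²*5)) + 10)*39 - 5 = ((-6 + (1 - 1*(-3)² - 5 + (-3)²*5)) + 10)*39 - 5 = ((-6 + (1 - 1*9 - 5 + 9*5)) + 10)*39 - 5 = ((-6 + (1 - 9 - 5 + 45)) + 10)*39 - 5 = ((-6 + 32) + 10)*39 - 5 = (26 + 10)*39 - 5 = 36*39 - 5 = 1404 - 5 = 1399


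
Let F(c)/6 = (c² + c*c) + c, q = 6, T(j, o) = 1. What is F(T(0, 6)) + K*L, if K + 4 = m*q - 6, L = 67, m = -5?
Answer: -2662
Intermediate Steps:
F(c) = 6*c + 12*c² (F(c) = 6*((c² + c*c) + c) = 6*((c² + c²) + c) = 6*(2*c² + c) = 6*(c + 2*c²) = 6*c + 12*c²)
K = -40 (K = -4 + (-5*6 - 6) = -4 + (-30 - 6) = -4 - 36 = -40)
F(T(0, 6)) + K*L = 6*1*(1 + 2*1) - 40*67 = 6*1*(1 + 2) - 2680 = 6*1*3 - 2680 = 18 - 2680 = -2662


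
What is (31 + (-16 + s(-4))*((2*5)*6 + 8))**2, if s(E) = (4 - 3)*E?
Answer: 1766241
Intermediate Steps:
s(E) = E (s(E) = 1*E = E)
(31 + (-16 + s(-4))*((2*5)*6 + 8))**2 = (31 + (-16 - 4)*((2*5)*6 + 8))**2 = (31 - 20*(10*6 + 8))**2 = (31 - 20*(60 + 8))**2 = (31 - 20*68)**2 = (31 - 1360)**2 = (-1329)**2 = 1766241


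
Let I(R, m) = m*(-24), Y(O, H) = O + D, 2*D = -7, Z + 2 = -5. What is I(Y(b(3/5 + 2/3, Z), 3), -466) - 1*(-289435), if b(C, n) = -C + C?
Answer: 300619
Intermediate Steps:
Z = -7 (Z = -2 - 5 = -7)
D = -7/2 (D = (½)*(-7) = -7/2 ≈ -3.5000)
b(C, n) = 0
Y(O, H) = -7/2 + O (Y(O, H) = O - 7/2 = -7/2 + O)
I(R, m) = -24*m
I(Y(b(3/5 + 2/3, Z), 3), -466) - 1*(-289435) = -24*(-466) - 1*(-289435) = 11184 + 289435 = 300619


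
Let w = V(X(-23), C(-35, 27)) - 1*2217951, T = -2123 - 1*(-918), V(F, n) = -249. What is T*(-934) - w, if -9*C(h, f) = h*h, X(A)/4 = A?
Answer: 3343670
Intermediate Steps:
X(A) = 4*A
C(h, f) = -h²/9 (C(h, f) = -h*h/9 = -h²/9)
T = -1205 (T = -2123 + 918 = -1205)
w = -2218200 (w = -249 - 1*2217951 = -249 - 2217951 = -2218200)
T*(-934) - w = -1205*(-934) - 1*(-2218200) = 1125470 + 2218200 = 3343670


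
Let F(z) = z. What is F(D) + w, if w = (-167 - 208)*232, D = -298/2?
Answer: -87149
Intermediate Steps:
D = -149 (D = -298*½ = -149)
w = -87000 (w = -375*232 = -87000)
F(D) + w = -149 - 87000 = -87149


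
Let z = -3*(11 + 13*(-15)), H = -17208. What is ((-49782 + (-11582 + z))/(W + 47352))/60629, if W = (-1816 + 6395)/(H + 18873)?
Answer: -101251980/4780333459511 ≈ -2.1181e-5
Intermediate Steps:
z = 552 (z = -3*(11 - 195) = -3*(-184) = 552)
W = 4579/1665 (W = (-1816 + 6395)/(-17208 + 18873) = 4579/1665 ≈ 2.7501)
((-49782 + (-11582 + z))/(W + 47352))/60629 = ((-49782 + (-11582 + 552))/(4579/1665 + 47352))/60629 = ((-49782 - 11030)/(78845659/1665))*(1/60629) = -60812*1665/78845659*(1/60629) = -101251980/78845659*1/60629 = -101251980/4780333459511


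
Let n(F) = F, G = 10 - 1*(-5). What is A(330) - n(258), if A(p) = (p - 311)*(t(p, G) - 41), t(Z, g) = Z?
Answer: 5233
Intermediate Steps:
G = 15 (G = 10 + 5 = 15)
A(p) = (-311 + p)*(-41 + p) (A(p) = (p - 311)*(p - 41) = (-311 + p)*(-41 + p))
A(330) - n(258) = (12751 + 330² - 352*330) - 1*258 = (12751 + 108900 - 116160) - 258 = 5491 - 258 = 5233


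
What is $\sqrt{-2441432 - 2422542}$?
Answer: $i \sqrt{4863974} \approx 2205.4 i$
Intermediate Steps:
$\sqrt{-2441432 - 2422542} = \sqrt{-4863974} = i \sqrt{4863974}$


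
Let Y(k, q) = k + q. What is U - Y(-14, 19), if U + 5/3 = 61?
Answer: 163/3 ≈ 54.333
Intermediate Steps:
U = 178/3 (U = -5/3 + 61 = 178/3 ≈ 59.333)
U - Y(-14, 19) = 178/3 - (-14 + 19) = 178/3 - 1*5 = 178/3 - 5 = 163/3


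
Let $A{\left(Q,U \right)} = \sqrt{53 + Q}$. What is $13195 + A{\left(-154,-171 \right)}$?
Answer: $13195 + i \sqrt{101} \approx 13195.0 + 10.05 i$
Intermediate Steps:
$13195 + A{\left(-154,-171 \right)} = 13195 + \sqrt{53 - 154} = 13195 + \sqrt{-101} = 13195 + i \sqrt{101}$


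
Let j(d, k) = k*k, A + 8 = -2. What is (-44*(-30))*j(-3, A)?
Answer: 132000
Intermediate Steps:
A = -10 (A = -8 - 2 = -10)
j(d, k) = k²
(-44*(-30))*j(-3, A) = -44*(-30)*(-10)² = 1320*100 = 132000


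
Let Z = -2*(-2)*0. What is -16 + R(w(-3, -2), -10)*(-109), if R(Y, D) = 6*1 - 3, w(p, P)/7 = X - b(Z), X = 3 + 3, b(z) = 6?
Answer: -343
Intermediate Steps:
Z = 0 (Z = 4*0 = 0)
X = 6
w(p, P) = 0 (w(p, P) = 7*(6 - 1*6) = 7*(6 - 6) = 7*0 = 0)
R(Y, D) = 3 (R(Y, D) = 6 - 3 = 3)
-16 + R(w(-3, -2), -10)*(-109) = -16 + 3*(-109) = -16 - 327 = -343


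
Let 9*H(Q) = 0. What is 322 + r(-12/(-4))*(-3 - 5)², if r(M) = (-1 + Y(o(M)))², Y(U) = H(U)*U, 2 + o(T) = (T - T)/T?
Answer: 386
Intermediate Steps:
H(Q) = 0 (H(Q) = (⅑)*0 = 0)
o(T) = -2 (o(T) = -2 + (T - T)/T = -2 + 0/T = -2 + 0 = -2)
Y(U) = 0 (Y(U) = 0*U = 0)
r(M) = 1 (r(M) = (-1 + 0)² = (-1)² = 1)
322 + r(-12/(-4))*(-3 - 5)² = 322 + 1*(-3 - 5)² = 322 + 1*(-8)² = 322 + 1*64 = 322 + 64 = 386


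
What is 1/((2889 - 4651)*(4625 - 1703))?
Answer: -1/5148564 ≈ -1.9423e-7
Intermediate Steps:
1/((2889 - 4651)*(4625 - 1703)) = 1/(-1762*2922) = 1/(-5148564) = -1/5148564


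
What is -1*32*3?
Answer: -96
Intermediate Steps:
-1*32*3 = -32*3 = -96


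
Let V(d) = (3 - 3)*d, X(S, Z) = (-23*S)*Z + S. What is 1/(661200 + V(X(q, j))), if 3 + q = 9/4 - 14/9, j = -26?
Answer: 1/661200 ≈ 1.5124e-6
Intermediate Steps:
q = -83/36 (q = -3 + (9/4 - 14/9) = -3 + 25/36 = -83/36 ≈ -2.3056)
X(S, Z) = S - 23*S*Z (X(S, Z) = -23*S*Z + S = S - 23*S*Z)
V(d) = 0 (V(d) = 0*d = 0)
1/(661200 + V(X(q, j))) = 1/(661200 + 0) = 1/661200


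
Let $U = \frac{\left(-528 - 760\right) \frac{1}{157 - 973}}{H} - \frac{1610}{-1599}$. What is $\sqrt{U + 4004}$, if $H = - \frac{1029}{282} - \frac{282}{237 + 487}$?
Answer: $\frac{\sqrt{13969972413388991969970}}{1867743930} \approx 63.282$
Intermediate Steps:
$H = - \frac{34355}{8507}$ ($H = \left(-1029\right) \frac{1}{282} - \frac{282}{724} = - \frac{343}{94} - \frac{141}{362} = - \frac{34355}{8507} \approx -4.0384$)
$U = \frac{1150581509}{1867743930}$ ($U = \frac{\left(-528 - 760\right) \frac{1}{157 - 973}}{- \frac{34355}{8507}} - \frac{1610}{-1599} = - \frac{1288}{-816} \left(- \frac{8507}{34355}\right) - - \frac{1610}{1599} = \left(-1288\right) \left(- \frac{1}{816}\right) \left(- \frac{8507}{34355}\right) + \frac{1610}{1599} = \frac{161}{102} \left(- \frac{8507}{34355}\right) + \frac{1610}{1599} = - \frac{1369627}{3504210} + \frac{1610}{1599} = \frac{1150581509}{1867743930} \approx 0.61603$)
$\sqrt{U + 4004} = \sqrt{\frac{1150581509}{1867743930} + 4004} = \sqrt{\frac{7479597277229}{1867743930}} = \frac{\sqrt{13969972413388991969970}}{1867743930}$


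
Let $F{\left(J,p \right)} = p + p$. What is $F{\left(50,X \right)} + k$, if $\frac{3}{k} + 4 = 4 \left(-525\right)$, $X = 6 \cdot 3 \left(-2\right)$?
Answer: $- \frac{151491}{2104} \approx -72.001$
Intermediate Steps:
$X = -36$ ($X = 18 \left(-2\right) = -36$)
$k = - \frac{3}{2104}$ ($k = \frac{3}{-4 + 4 \left(-525\right)} = \frac{3}{-4 - 2100} = \frac{3}{-2104} = 3 \left(- \frac{1}{2104}\right) = - \frac{3}{2104} \approx -0.0014259$)
$F{\left(J,p \right)} = 2 p$
$F{\left(50,X \right)} + k = 2 \left(-36\right) - \frac{3}{2104} = -72 - \frac{3}{2104} = - \frac{151491}{2104}$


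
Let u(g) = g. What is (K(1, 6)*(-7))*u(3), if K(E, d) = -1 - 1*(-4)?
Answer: -63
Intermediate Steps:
K(E, d) = 3 (K(E, d) = -1 + 4 = 3)
(K(1, 6)*(-7))*u(3) = (3*(-7))*3 = -21*3 = -63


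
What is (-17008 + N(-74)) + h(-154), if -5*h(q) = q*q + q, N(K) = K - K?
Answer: -108602/5 ≈ -21720.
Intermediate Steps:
N(K) = 0
h(q) = -q/5 - q²/5 (h(q) = -(q*q + q)/5 = -(q² + q)/5 = -(q + q²)/5 = -q/5 - q²/5)
(-17008 + N(-74)) + h(-154) = (-17008 + 0) - ⅕*(-154)*(1 - 154) = -17008 - ⅕*(-154)*(-153) = -17008 - 23562/5 = -108602/5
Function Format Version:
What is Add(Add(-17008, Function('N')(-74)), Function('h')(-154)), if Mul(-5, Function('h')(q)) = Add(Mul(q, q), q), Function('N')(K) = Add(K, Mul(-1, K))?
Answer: Rational(-108602, 5) ≈ -21720.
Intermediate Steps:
Function('N')(K) = 0
Function('h')(q) = Add(Mul(Rational(-1, 5), q), Mul(Rational(-1, 5), Pow(q, 2))) (Function('h')(q) = Mul(Rational(-1, 5), Add(Mul(q, q), q)) = Mul(Rational(-1, 5), Add(Pow(q, 2), q)) = Mul(Rational(-1, 5), Add(q, Pow(q, 2))) = Add(Mul(Rational(-1, 5), q), Mul(Rational(-1, 5), Pow(q, 2))))
Add(Add(-17008, Function('N')(-74)), Function('h')(-154)) = Add(Add(-17008, 0), Mul(Rational(-1, 5), -154, Add(1, -154))) = Add(-17008, Mul(Rational(-1, 5), -154, -153)) = Add(-17008, Rational(-23562, 5)) = Rational(-108602, 5)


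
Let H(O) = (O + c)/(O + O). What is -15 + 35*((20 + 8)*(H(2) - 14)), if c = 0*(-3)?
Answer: -13245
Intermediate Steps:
c = 0
H(O) = ½ (H(O) = (O + 0)/(O + O) = O/((2*O)) = O*(1/(2*O)) = ½)
-15 + 35*((20 + 8)*(H(2) - 14)) = -15 + 35*((20 + 8)*(½ - 14)) = -15 + 35*(28*(-27/2)) = -15 + 35*(-378) = -15 - 13230 = -13245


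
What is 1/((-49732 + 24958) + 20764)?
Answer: -1/4010 ≈ -0.00024938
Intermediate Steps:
1/((-49732 + 24958) + 20764) = 1/(-24774 + 20764) = 1/(-4010) = -1/4010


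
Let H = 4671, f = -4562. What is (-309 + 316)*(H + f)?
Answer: 763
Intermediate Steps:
(-309 + 316)*(H + f) = (-309 + 316)*(4671 - 4562) = 7*109 = 763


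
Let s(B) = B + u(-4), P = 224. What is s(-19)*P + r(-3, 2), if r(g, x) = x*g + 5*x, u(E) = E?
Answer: -5148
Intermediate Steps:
r(g, x) = 5*x + g*x (r(g, x) = g*x + 5*x = 5*x + g*x)
s(B) = -4 + B (s(B) = B - 4 = -4 + B)
s(-19)*P + r(-3, 2) = (-4 - 19)*224 + 2*(5 - 3) = -23*224 + 2*2 = -5152 + 4 = -5148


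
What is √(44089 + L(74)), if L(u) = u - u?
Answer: √44089 ≈ 209.97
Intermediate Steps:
L(u) = 0
√(44089 + L(74)) = √(44089 + 0) = √44089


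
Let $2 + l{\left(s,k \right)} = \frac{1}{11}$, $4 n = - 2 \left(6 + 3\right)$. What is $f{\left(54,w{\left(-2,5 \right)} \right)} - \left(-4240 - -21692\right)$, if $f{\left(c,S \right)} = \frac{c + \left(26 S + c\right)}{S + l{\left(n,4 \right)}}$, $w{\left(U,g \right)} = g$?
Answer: $-17375$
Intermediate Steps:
$n = - \frac{9}{2}$ ($n = \frac{\left(-2\right) \left(6 + 3\right)}{4} = \frac{\left(-2\right) 9}{4} = \frac{1}{4} \left(-18\right) = - \frac{9}{2} \approx -4.5$)
$l{\left(s,k \right)} = - \frac{21}{11}$ ($l{\left(s,k \right)} = -2 + \frac{1}{11} = - \frac{21}{11}$)
$f{\left(c,S \right)} = \frac{2 c + 26 S}{- \frac{21}{11} + S}$ ($f{\left(c,S \right)} = \frac{c + \left(26 S + c\right)}{S - \frac{21}{11}} = \frac{c + \left(c + 26 S\right)}{- \frac{21}{11} + S} = \frac{2 c + 26 S}{- \frac{21}{11} + S}$)
$f{\left(54,w{\left(-2,5 \right)} \right)} - \left(-4240 - -21692\right) = \frac{22 \left(54 + 13 \cdot 5\right)}{-21 + 11 \cdot 5} - \left(-4240 - -21692\right) = \frac{22 \left(54 + 65\right)}{-21 + 55} - \left(-4240 + 21692\right) = 22 \cdot \frac{1}{34} \cdot 119 - 17452 = 77 - 17452 = -17375$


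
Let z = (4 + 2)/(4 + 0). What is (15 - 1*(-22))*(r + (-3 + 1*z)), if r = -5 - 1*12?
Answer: -1369/2 ≈ -684.50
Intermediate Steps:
z = 3/2 (z = 6/4 = 6*(¼) = 3/2 ≈ 1.5000)
r = -17 (r = -5 - 12 = -17)
(15 - 1*(-22))*(r + (-3 + 1*z)) = (15 - 1*(-22))*(-17 + (-3 + 1*(3/2))) = (15 + 22)*(-17 + (-3 + 3/2)) = 37*(-17 - 3/2) = 37*(-37/2) = -1369/2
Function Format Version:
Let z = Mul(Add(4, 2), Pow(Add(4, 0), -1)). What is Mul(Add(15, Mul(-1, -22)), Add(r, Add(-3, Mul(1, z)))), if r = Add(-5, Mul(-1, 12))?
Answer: Rational(-1369, 2) ≈ -684.50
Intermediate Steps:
z = Rational(3, 2) (z = Mul(6, Pow(4, -1)) = Mul(6, Rational(1, 4)) = Rational(3, 2) ≈ 1.5000)
r = -17 (r = Add(-5, -12) = -17)
Mul(Add(15, Mul(-1, -22)), Add(r, Add(-3, Mul(1, z)))) = Mul(Add(15, Mul(-1, -22)), Add(-17, Add(-3, Mul(1, Rational(3, 2))))) = Mul(Add(15, 22), Add(-17, Add(-3, Rational(3, 2)))) = Mul(37, Add(-17, Rational(-3, 2))) = Mul(37, Rational(-37, 2)) = Rational(-1369, 2)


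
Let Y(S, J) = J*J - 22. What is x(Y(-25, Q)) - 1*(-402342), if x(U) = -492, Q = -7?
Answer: 401850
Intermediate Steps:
Y(S, J) = -22 + J**2 (Y(S, J) = J**2 - 22 = -22 + J**2)
x(Y(-25, Q)) - 1*(-402342) = -492 - 1*(-402342) = -492 + 402342 = 401850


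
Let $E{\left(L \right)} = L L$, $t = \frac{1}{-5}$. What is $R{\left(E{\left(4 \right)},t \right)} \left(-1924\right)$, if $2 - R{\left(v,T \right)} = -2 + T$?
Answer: $- \frac{40404}{5} \approx -8080.8$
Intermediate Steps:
$t = - \frac{1}{5} \approx -0.2$
$E{\left(L \right)} = L^{2}$
$R{\left(v,T \right)} = 4 - T$ ($R{\left(v,T \right)} = 2 - \left(-2 + T\right) = 4 - T$)
$R{\left(E{\left(4 \right)},t \right)} \left(-1924\right) = \left(4 - - \frac{1}{5}\right) \left(-1924\right) = \left(4 + \frac{1}{5}\right) \left(-1924\right) = \frac{21}{5} \left(-1924\right) = - \frac{40404}{5}$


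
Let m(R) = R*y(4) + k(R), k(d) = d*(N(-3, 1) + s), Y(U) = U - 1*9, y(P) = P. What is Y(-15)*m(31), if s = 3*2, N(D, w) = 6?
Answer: -11904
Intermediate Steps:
s = 6
Y(U) = -9 + U (Y(U) = U - 9 = -9 + U)
k(d) = 12*d (k(d) = d*(6 + 6) = d*12 = 12*d)
m(R) = 16*R (m(R) = R*4 + 12*R = 4*R + 12*R = 16*R)
Y(-15)*m(31) = (-9 - 15)*(16*31) = -24*496 = -11904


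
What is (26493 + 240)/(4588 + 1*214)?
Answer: 3819/686 ≈ 5.5671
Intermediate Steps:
(26493 + 240)/(4588 + 1*214) = 26733/(4588 + 214) = 26733/4802 = 26733*(1/4802) = 3819/686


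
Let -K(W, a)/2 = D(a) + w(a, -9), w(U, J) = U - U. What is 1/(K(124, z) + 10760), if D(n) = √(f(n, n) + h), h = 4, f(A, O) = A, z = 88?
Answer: 1345/14472154 + √23/28944308 ≈ 9.3103e-5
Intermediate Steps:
D(n) = √(4 + n) (D(n) = √(n + 4) = √(4 + n))
w(U, J) = 0
K(W, a) = -2*√(4 + a) (K(W, a) = -2*(√(4 + a) + 0) = -2*√(4 + a))
1/(K(124, z) + 10760) = 1/(-2*√(4 + 88) + 10760) = 1/(-4*√23 + 10760) = 1/(10760 - 4*√23)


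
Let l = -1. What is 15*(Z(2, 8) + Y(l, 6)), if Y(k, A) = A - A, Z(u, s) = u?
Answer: 30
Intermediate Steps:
Y(k, A) = 0
15*(Z(2, 8) + Y(l, 6)) = 15*(2 + 0) = 15*2 = 30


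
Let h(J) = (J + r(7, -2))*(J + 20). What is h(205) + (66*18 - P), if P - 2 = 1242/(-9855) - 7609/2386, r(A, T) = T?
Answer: 40813663331/870890 ≈ 46864.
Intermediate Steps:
h(J) = (-2 + J)*(20 + J) (h(J) = (J - 2)*(J + 20) = (-2 + J)*(20 + J))
P = -1145261/870890 (P = 2 + (1242/(-9855) - 7609/2386) = 2 + (1242*(-1/9855) - 7609*1/2386) = 2 + (-46/365 - 7609/2386) = 2 - 2887041/870890 = -1145261/870890 ≈ -1.3150)
h(205) + (66*18 - P) = (-40 + 205² + 18*205) + (66*18 - 1*(-1145261/870890)) = (-40 + 42025 + 3690) + (1188 + 1145261/870890) = 45675 + 1035762581/870890 = 40813663331/870890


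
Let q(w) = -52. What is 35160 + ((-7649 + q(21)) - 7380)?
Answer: 20079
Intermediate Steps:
35160 + ((-7649 + q(21)) - 7380) = 35160 + ((-7649 - 52) - 7380) = 35160 + (-7701 - 7380) = 35160 - 15081 = 20079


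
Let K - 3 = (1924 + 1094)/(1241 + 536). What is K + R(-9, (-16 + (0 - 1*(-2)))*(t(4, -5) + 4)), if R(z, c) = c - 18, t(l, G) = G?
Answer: 1241/1777 ≈ 0.69837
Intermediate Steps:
R(z, c) = -18 + c
K = 8349/1777 (K = 3 + (1924 + 1094)/(1241 + 536) = 3 + 3018/1777 = 8349/1777 ≈ 4.6984)
K + R(-9, (-16 + (0 - 1*(-2)))*(t(4, -5) + 4)) = 8349/1777 + (-18 + (-16 + (0 - 1*(-2)))*(-5 + 4)) = 8349/1777 + (-18 + (-16 + (0 + 2))*(-1)) = 8349/1777 + (-18 + (-16 + 2)*(-1)) = 8349/1777 + (-18 - 14*(-1)) = 8349/1777 + (-18 + 14) = 8349/1777 - 4 = 1241/1777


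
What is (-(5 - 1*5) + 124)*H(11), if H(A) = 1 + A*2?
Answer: 2852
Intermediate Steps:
H(A) = 1 + 2*A
(-(5 - 1*5) + 124)*H(11) = (-(5 - 1*5) + 124)*(1 + 2*11) = (-(5 - 5) + 124)*(1 + 22) = (-1*0 + 124)*23 = (0 + 124)*23 = 124*23 = 2852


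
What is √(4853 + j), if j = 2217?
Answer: √7070 ≈ 84.083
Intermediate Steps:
√(4853 + j) = √(4853 + 2217) = √7070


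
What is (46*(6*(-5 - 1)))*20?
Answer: -33120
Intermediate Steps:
(46*(6*(-5 - 1)))*20 = (46*(6*(-6)))*20 = (46*(-36))*20 = -1656*20 = -33120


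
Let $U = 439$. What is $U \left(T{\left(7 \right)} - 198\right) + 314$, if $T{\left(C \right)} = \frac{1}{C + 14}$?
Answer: $- \frac{1818329}{21} \approx -86587.0$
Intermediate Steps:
$T{\left(C \right)} = \frac{1}{14 + C}$
$U \left(T{\left(7 \right)} - 198\right) + 314 = 439 \left(\frac{1}{14 + 7} - 198\right) + 314 = 439 \left(\frac{1}{21} - 198\right) + 314 = 439 \left(- \frac{4157}{21}\right) + 314 = - \frac{1824923}{21} + 314 = - \frac{1818329}{21}$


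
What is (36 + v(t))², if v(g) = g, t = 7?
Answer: 1849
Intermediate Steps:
(36 + v(t))² = (36 + 7)² = 43² = 1849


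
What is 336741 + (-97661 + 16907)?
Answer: 255987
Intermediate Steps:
336741 + (-97661 + 16907) = 336741 - 80754 = 255987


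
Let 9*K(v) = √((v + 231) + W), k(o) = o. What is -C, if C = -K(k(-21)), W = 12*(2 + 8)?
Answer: √330/9 ≈ 2.0184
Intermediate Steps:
W = 120 (W = 12*10 = 120)
K(v) = √(351 + v)/9 (K(v) = √((v + 231) + 120)/9 = √((231 + v) + 120)/9 = √(351 + v)/9)
C = -√330/9 (C = -√(351 - 21)/9 = -√330/9 ≈ -2.0184)
-C = -(-1)*√330/9 = √330/9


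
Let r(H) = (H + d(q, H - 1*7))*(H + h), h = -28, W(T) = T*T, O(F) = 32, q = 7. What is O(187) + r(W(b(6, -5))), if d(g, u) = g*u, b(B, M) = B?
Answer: 1944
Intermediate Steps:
W(T) = T**2
r(H) = (-49 + 8*H)*(-28 + H) (r(H) = (H + 7*(H - 1*7))*(H - 28) = (H + 7*(H - 7))*(-28 + H) = (H + 7*(-7 + H))*(-28 + H) = (H + (-49 + 7*H))*(-28 + H) = (-49 + 8*H)*(-28 + H))
O(187) + r(W(b(6, -5))) = 32 + (1372 - 273*6**2 + 8*(6**2)**2) = 32 + (1372 - 273*36 + 8*36**2) = 32 + (1372 - 9828 + 8*1296) = 32 + (1372 - 9828 + 10368) = 32 + 1912 = 1944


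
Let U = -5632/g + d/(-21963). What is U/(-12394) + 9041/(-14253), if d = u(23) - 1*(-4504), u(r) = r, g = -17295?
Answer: -1576460260152159/2485228015670110 ≈ -0.63433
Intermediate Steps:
d = 4527 (d = 23 - 1*(-4504) = 23 + 4504 = 4527)
U = 15133717/126616695 (U = -5632/(-17295) + 4527/(-21963) = -5632*(-1/17295) + 4527*(-1/21963) = 5632/17295 - 1509/7321 = 15133717/126616695 ≈ 0.11952)
U/(-12394) + 9041/(-14253) = (15133717/126616695)/(-12394) + 9041/(-14253) = (15133717/126616695)*(-1/12394) + 9041*(-1/14253) = -15133717/1569287317830 - 9041/14253 = -1576460260152159/2485228015670110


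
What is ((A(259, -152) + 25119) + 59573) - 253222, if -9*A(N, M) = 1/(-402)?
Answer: -609741539/3618 ≈ -1.6853e+5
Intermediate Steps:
A(N, M) = 1/3618 (A(N, M) = -⅑/(-402) = -⅑*(-1/402) = 1/3618)
((A(259, -152) + 25119) + 59573) - 253222 = ((1/3618 + 25119) + 59573) - 253222 = (90880543/3618 + 59573) - 253222 = 306415657/3618 - 253222 = -609741539/3618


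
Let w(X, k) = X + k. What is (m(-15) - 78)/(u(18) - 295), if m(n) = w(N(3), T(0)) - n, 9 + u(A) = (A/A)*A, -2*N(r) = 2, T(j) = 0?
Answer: 32/143 ≈ 0.22378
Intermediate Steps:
N(r) = -1 (N(r) = -½*2 = -1)
u(A) = -9 + A (u(A) = -9 + (A/A)*A = -9 + 1*A = -9 + A)
m(n) = -1 - n (m(n) = (-1 + 0) - n = -1 - n)
(m(-15) - 78)/(u(18) - 295) = ((-1 - 1*(-15)) - 78)/((-9 + 18) - 295) = ((-1 + 15) - 78)/(9 - 295) = (14 - 78)/(-286) = -64*(-1/286) = 32/143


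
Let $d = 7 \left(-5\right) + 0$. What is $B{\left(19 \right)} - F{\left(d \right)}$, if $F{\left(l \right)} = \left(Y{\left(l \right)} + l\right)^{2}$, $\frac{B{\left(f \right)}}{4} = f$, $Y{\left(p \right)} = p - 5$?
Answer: $-5549$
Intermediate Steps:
$Y{\left(p \right)} = -5 + p$
$d = -35$ ($d = -35 + 0 = -35$)
$B{\left(f \right)} = 4 f$
$F{\left(l \right)} = \left(-5 + 2 l\right)^{2}$ ($F{\left(l \right)} = \left(\left(-5 + l\right) + l\right)^{2} = \left(-5 + 2 l\right)^{2}$)
$B{\left(19 \right)} - F{\left(d \right)} = 4 \cdot 19 - \left(-5 + 2 \left(-35\right)\right)^{2} = 76 - \left(-5 - 70\right)^{2} = 76 - \left(-75\right)^{2} = 76 - 5625 = -5549$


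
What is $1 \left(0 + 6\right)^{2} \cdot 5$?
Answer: $180$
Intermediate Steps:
$1 \left(0 + 6\right)^{2} \cdot 5 = 1 \cdot 6^{2} \cdot 5 = 1 \cdot 36 \cdot 5 = 36 \cdot 5 = 180$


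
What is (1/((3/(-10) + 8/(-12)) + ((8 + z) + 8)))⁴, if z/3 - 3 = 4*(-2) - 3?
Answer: 810000/5236114321 ≈ 0.00015469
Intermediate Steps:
z = -24 (z = 9 + 3*(4*(-2) - 3) = 9 + 3*(-8 - 3) = 9 + 3*(-11) = 9 - 33 = -24)
(1/((3/(-10) + 8/(-12)) + ((8 + z) + 8)))⁴ = (1/((3/(-10) + 8/(-12)) + ((8 - 24) + 8)))⁴ = (1/((3*(-⅒) + 8*(-1/12)) + (-16 + 8)))⁴ = (1/((-3/10 - ⅔) - 8))⁴ = (1/(-29/30 - 8))⁴ = (1/(-269/30))⁴ = (-30/269)⁴ = 810000/5236114321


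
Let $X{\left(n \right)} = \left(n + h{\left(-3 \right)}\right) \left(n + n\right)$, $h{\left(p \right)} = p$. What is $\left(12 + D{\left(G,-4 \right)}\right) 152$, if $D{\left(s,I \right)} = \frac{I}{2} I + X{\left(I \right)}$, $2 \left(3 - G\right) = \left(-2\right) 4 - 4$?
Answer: $11552$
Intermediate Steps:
$G = 9$ ($G = 3 - \frac{\left(-2\right) 4 - 4}{2} = 3 - \frac{-8 - 4}{2} = 3 - -6 = 3 + 6 = 9$)
$X{\left(n \right)} = 2 n \left(-3 + n\right)$ ($X{\left(n \right)} = \left(n - 3\right) \left(n + n\right) = \left(-3 + n\right) 2 n = 2 n \left(-3 + n\right)$)
$D{\left(s,I \right)} = \frac{I^{2}}{2} + 2 I \left(-3 + I\right)$ ($D{\left(s,I \right)} = \frac{I}{2} I + 2 I \left(-3 + I\right) = \frac{I^{2}}{2} + 2 I \left(-3 + I\right)$)
$\left(12 + D{\left(G,-4 \right)}\right) 152 = \left(12 + \frac{1}{2} \left(-4\right) \left(-12 + 5 \left(-4\right)\right)\right) 152 = \left(12 + \frac{1}{2} \left(-4\right) \left(-12 - 20\right)\right) 152 = \left(12 + \frac{1}{2} \left(-4\right) \left(-32\right)\right) 152 = \left(12 + 64\right) 152 = 76 \cdot 152 = 11552$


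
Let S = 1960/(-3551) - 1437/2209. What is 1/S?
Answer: -7844159/9432427 ≈ -0.83162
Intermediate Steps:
S = -9432427/7844159 (S = 1960*(-1/3551) - 1437*1/2209 = -1960/3551 - 1437/2209 = -9432427/7844159 ≈ -1.2025)
1/S = 1/(-9432427/7844159) = -7844159/9432427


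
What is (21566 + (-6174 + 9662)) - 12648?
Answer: 12406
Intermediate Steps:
(21566 + (-6174 + 9662)) - 12648 = (21566 + 3488) - 12648 = 25054 - 12648 = 12406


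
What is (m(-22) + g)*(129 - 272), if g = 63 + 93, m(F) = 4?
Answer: -22880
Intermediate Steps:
g = 156
(m(-22) + g)*(129 - 272) = (4 + 156)*(129 - 272) = 160*(-143) = -22880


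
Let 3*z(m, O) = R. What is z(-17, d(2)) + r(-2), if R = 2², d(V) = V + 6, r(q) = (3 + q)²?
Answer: 7/3 ≈ 2.3333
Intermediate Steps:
d(V) = 6 + V
R = 4
z(m, O) = 4/3 (z(m, O) = (⅓)*4 = 4/3)
z(-17, d(2)) + r(-2) = 4/3 + (3 - 2)² = 4/3 + 1² = 4/3 + 1 = 7/3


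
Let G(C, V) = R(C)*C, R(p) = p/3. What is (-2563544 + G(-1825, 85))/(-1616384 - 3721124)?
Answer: 4360007/16012524 ≈ 0.27229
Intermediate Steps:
R(p) = p/3 (R(p) = p*(1/3) = p/3)
G(C, V) = C**2/3 (G(C, V) = (C/3)*C = C**2/3)
(-2563544 + G(-1825, 85))/(-1616384 - 3721124) = (-2563544 + (1/3)*(-1825)**2)/(-1616384 - 3721124) = (-2563544 + (1/3)*3330625)/(-5337508) = (-2563544 + 3330625/3)*(-1/5337508) = -4360007/3*(-1/5337508) = 4360007/16012524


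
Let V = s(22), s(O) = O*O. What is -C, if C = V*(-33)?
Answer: 15972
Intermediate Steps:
s(O) = O**2
V = 484 (V = 22**2 = 484)
C = -15972 (C = 484*(-33) = -15972)
-C = -1*(-15972) = 15972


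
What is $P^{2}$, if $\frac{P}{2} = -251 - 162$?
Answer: $682276$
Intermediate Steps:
$P = -826$ ($P = 2 \left(-251 - 162\right) = 2 \left(-413\right) = -826$)
$P^{2} = \left(-826\right)^{2} = 682276$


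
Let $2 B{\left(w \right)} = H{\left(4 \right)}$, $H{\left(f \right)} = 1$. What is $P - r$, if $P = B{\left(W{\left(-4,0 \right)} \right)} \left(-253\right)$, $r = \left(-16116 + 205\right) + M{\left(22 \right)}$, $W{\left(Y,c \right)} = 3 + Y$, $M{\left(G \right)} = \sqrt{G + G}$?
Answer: $\frac{31569}{2} - 2 \sqrt{11} \approx 15778.0$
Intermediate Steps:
$M{\left(G \right)} = \sqrt{2} \sqrt{G}$ ($M{\left(G \right)} = \sqrt{2 G} = \sqrt{2} \sqrt{G}$)
$B{\left(w \right)} = \frac{1}{2}$ ($B{\left(w \right)} = \frac{1}{2} \cdot 1 = \frac{1}{2}$)
$r = -15911 + 2 \sqrt{11}$ ($r = \left(-16116 + 205\right) + \sqrt{2} \sqrt{22} = -15911 + 2 \sqrt{11} \approx -15904.0$)
$P = - \frac{253}{2}$ ($P = \frac{1}{2} \left(-253\right) = - \frac{253}{2} \approx -126.5$)
$P - r = - \frac{253}{2} - \left(-15911 + 2 \sqrt{11}\right) = - \frac{253}{2} + \left(15911 - 2 \sqrt{11}\right) = \frac{31569}{2} - 2 \sqrt{11}$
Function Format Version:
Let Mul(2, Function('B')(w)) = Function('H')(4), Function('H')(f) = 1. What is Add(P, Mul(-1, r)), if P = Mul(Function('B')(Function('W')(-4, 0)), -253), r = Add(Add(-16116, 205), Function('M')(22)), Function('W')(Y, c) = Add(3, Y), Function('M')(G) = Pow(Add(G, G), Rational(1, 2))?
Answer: Add(Rational(31569, 2), Mul(-2, Pow(11, Rational(1, 2)))) ≈ 15778.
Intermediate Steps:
Function('M')(G) = Mul(Pow(2, Rational(1, 2)), Pow(G, Rational(1, 2))) (Function('M')(G) = Pow(Mul(2, G), Rational(1, 2)) = Mul(Pow(2, Rational(1, 2)), Pow(G, Rational(1, 2))))
Function('B')(w) = Rational(1, 2) (Function('B')(w) = Mul(Rational(1, 2), 1) = Rational(1, 2))
r = Add(-15911, Mul(2, Pow(11, Rational(1, 2)))) (r = Add(Add(-16116, 205), Mul(Pow(2, Rational(1, 2)), Pow(22, Rational(1, 2)))) = Add(-15911, Mul(2, Pow(11, Rational(1, 2)))) ≈ -15904.)
P = Rational(-253, 2) (P = Mul(Rational(1, 2), -253) = Rational(-253, 2) ≈ -126.50)
Add(P, Mul(-1, r)) = Add(Rational(-253, 2), Mul(-1, Add(-15911, Mul(2, Pow(11, Rational(1, 2)))))) = Add(Rational(-253, 2), Add(15911, Mul(-2, Pow(11, Rational(1, 2))))) = Add(Rational(31569, 2), Mul(-2, Pow(11, Rational(1, 2))))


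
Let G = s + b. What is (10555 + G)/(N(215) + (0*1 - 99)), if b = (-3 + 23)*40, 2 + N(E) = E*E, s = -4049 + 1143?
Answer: 8449/46124 ≈ 0.18318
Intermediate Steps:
s = -2906
N(E) = -2 + E**2 (N(E) = -2 + E*E = -2 + E**2)
b = 800 (b = 20*40 = 800)
G = -2106 (G = -2906 + 800 = -2106)
(10555 + G)/(N(215) + (0*1 - 99)) = (10555 - 2106)/((-2 + 215**2) + (0*1 - 99)) = 8449/((-2 + 46225) + (0 - 99)) = 8449/(46223 - 99) = 8449/46124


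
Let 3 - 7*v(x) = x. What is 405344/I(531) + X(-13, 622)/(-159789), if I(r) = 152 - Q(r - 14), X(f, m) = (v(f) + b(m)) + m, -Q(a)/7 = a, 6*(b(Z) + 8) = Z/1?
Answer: 151122527443/1405983411 ≈ 107.49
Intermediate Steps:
b(Z) = -8 + Z/6 (b(Z) = -8 + (Z/1)/6 = -8 + (Z*1)/6 = -8 + Z/6)
v(x) = 3/7 - x/7
Q(a) = -7*a
X(f, m) = -53/7 - f/7 + 7*m/6 (X(f, m) = ((3/7 - f/7) + (-8 + m/6)) + m = (-53/7 - f/7 + m/6) + m = -53/7 - f/7 + 7*m/6)
I(r) = 54 + 7*r (I(r) = 152 - (-7)*(r - 14) = 152 - (-7)*(-14 + r) = 152 - (98 - 7*r) = 152 + (-98 + 7*r) = 54 + 7*r)
405344/I(531) + X(-13, 622)/(-159789) = 405344/(54 + 7*531) + (-53/7 - ⅐*(-13) + (7/6)*622)/(-159789) = 405344/(54 + 3717) + (-53/7 + 13/7 + 2177/3)*(-1/159789) = 405344/3771 + (15119/21)*(-1/159789) = 405344*(1/3771) - 15119/3355569 = 405344/3771 - 15119/3355569 = 151122527443/1405983411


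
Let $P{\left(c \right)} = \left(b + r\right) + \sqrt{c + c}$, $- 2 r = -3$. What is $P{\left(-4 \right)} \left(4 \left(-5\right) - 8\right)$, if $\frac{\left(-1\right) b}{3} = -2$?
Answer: $-210 - 56 i \sqrt{2} \approx -210.0 - 79.196 i$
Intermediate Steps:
$b = 6$ ($b = \left(-3\right) \left(-2\right) = 6$)
$r = \frac{3}{2}$ ($r = \left(- \frac{1}{2}\right) \left(-3\right) = \frac{3}{2} \approx 1.5$)
$P{\left(c \right)} = \frac{15}{2} + \sqrt{2} \sqrt{c}$ ($P{\left(c \right)} = \left(6 + \frac{3}{2}\right) + \sqrt{c + c} = \frac{15}{2} + \sqrt{2 c} = \frac{15}{2} + \sqrt{2} \sqrt{c}$)
$P{\left(-4 \right)} \left(4 \left(-5\right) - 8\right) = \left(\frac{15}{2} + \sqrt{2} \sqrt{-4}\right) \left(4 \left(-5\right) - 8\right) = \left(\frac{15}{2} + \sqrt{2} \cdot 2 i\right) \left(-20 - 8\right) = \left(\frac{15}{2} + 2 i \sqrt{2}\right) \left(-28\right) = -210 - 56 i \sqrt{2}$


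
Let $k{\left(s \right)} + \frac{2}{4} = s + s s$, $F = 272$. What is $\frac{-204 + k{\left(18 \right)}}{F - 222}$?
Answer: $\frac{11}{4} \approx 2.75$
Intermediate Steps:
$k{\left(s \right)} = - \frac{1}{2} + s + s^{2}$ ($k{\left(s \right)} = - \frac{1}{2} + \left(s + s s\right) = - \frac{1}{2} + \left(s + s^{2}\right) = - \frac{1}{2} + s + s^{2}$)
$\frac{-204 + k{\left(18 \right)}}{F - 222} = \frac{-204 + \left(- \frac{1}{2} + 18 + 18^{2}\right)}{272 - 222} = \frac{-204 + \left(- \frac{1}{2} + 18 + 324\right)}{50} = \left(-204 + \frac{683}{2}\right) \frac{1}{50} = \frac{275}{2} \cdot \frac{1}{50} = \frac{11}{4}$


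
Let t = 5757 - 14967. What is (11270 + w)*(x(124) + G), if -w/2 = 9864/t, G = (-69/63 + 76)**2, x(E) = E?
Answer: 43758849337594/676935 ≈ 6.4643e+7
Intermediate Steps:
G = 2474329/441 (G = (-69*1/63 + 76)**2 = (-23/21 + 76)**2 = (1573/21)**2 = 2474329/441 ≈ 5610.7)
t = -9210
w = 3288/1535 (w = -19728/(-9210) = -19728*(-1)/9210 = -2*(-1644/1535) = 3288/1535 ≈ 2.1420)
(11270 + w)*(x(124) + G) = (11270 + 3288/1535)*(124 + 2474329/441) = (17302738/1535)*(2529013/441) = 43758849337594/676935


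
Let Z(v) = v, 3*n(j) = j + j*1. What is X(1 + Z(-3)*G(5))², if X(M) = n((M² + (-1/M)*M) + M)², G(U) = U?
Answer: 17172529936/81 ≈ 2.1201e+8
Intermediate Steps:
n(j) = 2*j/3 (n(j) = (j + j*1)/3 = (j + j)/3 = (2*j)/3 = 2*j/3)
X(M) = (-⅔ + 2*M/3 + 2*M²/3)² (X(M) = (2*((M² + (-1/M)*M) + M)/3)² = (2*((M² - 1) + M)/3)² = (2*((-1 + M²) + M)/3)² = (2*(-1 + M + M²)/3)² = (-⅔ + 2*M/3 + 2*M²/3)²)
X(1 + Z(-3)*G(5))² = (4*(-1 + (1 - 3*5) + (1 - 3*5)²)²/9)² = (4*(-1 + (1 - 15) + (1 - 15)²)²/9)² = (4*(-1 - 14 + (-14)²)²/9)² = (4*(-1 - 14 + 196)²/9)² = ((4/9)*181²)² = ((4/9)*32761)² = (131044/9)² = 17172529936/81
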